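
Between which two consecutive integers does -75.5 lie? -76 and -75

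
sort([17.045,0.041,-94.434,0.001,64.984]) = [-94.434,0.001,0.041,17.045,64.984]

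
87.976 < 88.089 True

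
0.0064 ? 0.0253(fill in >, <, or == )<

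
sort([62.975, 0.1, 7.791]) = [0.1, 7.791, 62.975]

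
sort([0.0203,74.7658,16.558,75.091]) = [0.0203,16.558,74.7658,75.091]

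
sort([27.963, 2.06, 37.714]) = [2.06, 27.963, 37.714]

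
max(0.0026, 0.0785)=0.0785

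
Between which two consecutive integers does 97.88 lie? 97 and 98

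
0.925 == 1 False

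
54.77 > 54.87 False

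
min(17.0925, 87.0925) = 17.0925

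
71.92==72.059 False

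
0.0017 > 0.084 False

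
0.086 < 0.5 True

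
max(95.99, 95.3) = 95.99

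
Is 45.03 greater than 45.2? No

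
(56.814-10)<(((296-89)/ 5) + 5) False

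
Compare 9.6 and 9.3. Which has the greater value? 9.6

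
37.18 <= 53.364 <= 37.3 False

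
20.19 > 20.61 False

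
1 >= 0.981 True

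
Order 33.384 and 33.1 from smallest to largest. 33.1, 33.384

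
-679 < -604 True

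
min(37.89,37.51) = 37.51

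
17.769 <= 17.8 True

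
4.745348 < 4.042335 False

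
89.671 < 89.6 False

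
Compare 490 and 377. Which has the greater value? 490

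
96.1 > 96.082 True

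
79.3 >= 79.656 False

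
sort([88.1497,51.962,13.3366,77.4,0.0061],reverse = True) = [88.1497,77.4,51.962,13.3366,0.0061]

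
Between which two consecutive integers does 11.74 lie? 11 and 12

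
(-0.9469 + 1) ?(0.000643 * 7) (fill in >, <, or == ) >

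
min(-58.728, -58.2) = -58.728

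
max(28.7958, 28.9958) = 28.9958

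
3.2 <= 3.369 True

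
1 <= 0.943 False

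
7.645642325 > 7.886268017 False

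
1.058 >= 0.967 True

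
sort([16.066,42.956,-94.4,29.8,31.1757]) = [-94.4,16.066,29.8,31.1757,42.956]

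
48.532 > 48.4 True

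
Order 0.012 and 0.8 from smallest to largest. 0.012, 0.8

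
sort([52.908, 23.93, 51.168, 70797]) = [23.93, 51.168, 52.908, 70797]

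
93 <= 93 True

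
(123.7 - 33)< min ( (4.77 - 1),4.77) False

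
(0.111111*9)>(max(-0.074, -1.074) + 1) True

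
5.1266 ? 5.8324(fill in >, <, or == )<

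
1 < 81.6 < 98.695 True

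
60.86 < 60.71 False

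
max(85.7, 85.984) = 85.984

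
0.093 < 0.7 True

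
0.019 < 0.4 True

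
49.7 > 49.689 True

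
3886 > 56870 False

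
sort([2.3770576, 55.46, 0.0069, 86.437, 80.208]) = [0.0069, 2.3770576, 55.46, 80.208, 86.437]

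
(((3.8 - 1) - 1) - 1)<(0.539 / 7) False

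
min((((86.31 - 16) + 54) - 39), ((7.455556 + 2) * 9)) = 85.100004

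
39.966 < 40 True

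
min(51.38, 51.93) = 51.38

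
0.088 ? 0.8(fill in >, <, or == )<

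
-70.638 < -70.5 True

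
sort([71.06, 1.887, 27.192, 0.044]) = [0.044, 1.887, 27.192, 71.06]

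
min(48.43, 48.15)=48.15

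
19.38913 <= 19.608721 True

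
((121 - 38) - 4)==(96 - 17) True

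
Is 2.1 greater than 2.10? No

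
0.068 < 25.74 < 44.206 True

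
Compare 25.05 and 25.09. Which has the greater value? 25.09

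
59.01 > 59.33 False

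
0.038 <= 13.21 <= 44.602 True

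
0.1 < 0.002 False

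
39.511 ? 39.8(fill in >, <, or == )<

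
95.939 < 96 True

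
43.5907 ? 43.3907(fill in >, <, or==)>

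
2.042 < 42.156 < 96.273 True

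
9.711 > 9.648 True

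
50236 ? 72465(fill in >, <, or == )<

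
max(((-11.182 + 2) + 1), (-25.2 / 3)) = -8.182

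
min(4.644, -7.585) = -7.585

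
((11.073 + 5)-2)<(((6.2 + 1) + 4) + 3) True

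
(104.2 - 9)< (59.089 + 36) False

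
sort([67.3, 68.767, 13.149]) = [13.149, 67.3, 68.767]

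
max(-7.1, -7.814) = -7.1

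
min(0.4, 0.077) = 0.077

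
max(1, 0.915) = 1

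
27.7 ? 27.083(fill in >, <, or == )>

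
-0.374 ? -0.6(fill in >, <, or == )>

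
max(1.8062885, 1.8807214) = 1.8807214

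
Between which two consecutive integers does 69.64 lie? 69 and 70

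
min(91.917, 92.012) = 91.917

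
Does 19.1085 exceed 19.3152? No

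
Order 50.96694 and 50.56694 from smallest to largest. 50.56694, 50.96694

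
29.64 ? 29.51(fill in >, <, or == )>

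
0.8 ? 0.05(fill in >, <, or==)>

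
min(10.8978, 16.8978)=10.8978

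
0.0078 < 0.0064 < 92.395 False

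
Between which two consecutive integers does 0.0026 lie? 0 and 1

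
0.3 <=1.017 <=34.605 True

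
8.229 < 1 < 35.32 False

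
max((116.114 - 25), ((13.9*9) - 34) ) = 91.114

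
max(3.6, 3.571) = 3.6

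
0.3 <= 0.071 False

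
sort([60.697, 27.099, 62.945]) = [27.099, 60.697, 62.945]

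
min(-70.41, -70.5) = -70.5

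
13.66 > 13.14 True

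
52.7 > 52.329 True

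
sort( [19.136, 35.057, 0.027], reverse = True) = [35.057, 19.136, 0.027]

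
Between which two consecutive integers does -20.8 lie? -21 and -20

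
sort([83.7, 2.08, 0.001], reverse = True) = [83.7, 2.08, 0.001]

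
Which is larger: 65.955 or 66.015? 66.015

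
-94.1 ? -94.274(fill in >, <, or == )>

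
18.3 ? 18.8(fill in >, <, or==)<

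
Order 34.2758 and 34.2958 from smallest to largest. 34.2758, 34.2958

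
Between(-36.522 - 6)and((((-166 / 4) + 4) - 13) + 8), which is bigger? ((((-166 / 4) + 4) - 13) + 8)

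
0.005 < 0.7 True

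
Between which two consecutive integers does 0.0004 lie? 0 and 1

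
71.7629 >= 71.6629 True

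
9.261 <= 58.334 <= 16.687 False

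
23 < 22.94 False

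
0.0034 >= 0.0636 False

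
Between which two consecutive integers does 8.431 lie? 8 and 9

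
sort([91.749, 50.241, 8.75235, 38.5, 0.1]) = [0.1, 8.75235, 38.5, 50.241, 91.749]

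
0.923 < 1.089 True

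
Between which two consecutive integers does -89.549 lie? -90 and -89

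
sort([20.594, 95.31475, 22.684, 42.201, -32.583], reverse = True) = [95.31475, 42.201, 22.684, 20.594, -32.583]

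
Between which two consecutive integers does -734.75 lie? -735 and -734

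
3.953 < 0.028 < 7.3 False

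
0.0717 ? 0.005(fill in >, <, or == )>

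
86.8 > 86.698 True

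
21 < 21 False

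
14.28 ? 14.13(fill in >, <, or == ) >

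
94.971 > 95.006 False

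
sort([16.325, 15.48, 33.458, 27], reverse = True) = [33.458, 27, 16.325, 15.48]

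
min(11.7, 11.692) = 11.692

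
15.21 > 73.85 False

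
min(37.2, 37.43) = 37.2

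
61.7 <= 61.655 False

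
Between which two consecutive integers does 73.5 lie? 73 and 74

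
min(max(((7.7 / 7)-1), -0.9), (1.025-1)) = 0.025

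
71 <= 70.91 False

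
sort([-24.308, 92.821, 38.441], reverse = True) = [92.821, 38.441, -24.308]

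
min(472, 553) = 472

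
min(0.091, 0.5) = 0.091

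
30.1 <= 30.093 False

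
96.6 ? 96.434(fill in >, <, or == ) >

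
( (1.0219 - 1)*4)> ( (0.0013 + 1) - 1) True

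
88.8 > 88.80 False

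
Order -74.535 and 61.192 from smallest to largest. -74.535, 61.192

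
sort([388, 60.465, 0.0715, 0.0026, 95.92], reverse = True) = [388, 95.92, 60.465, 0.0715, 0.0026]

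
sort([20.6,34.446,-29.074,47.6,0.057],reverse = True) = [47.6,34.446,20.6,0.057,-29.074]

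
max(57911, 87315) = 87315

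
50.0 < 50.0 False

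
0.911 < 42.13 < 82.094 True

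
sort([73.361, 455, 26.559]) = [26.559, 73.361, 455]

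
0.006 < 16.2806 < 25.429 True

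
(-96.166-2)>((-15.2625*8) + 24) False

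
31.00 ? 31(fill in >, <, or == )==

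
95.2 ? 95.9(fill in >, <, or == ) <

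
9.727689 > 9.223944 True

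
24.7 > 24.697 True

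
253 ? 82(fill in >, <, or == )>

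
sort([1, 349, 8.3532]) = [1, 8.3532, 349]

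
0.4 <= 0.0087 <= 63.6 False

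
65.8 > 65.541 True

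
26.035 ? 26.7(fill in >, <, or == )<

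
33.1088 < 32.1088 False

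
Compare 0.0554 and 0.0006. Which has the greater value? 0.0554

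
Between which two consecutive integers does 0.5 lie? 0 and 1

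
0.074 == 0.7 False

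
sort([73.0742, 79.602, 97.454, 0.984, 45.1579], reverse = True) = [97.454, 79.602, 73.0742, 45.1579, 0.984]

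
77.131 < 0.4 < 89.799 False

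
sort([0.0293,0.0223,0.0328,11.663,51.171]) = [0.0223,0.0293,0.0328,11.663,51.171]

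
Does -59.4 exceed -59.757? Yes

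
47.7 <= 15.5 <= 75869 False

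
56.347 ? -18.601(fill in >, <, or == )>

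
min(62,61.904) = 61.904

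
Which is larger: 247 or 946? 946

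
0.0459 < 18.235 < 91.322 True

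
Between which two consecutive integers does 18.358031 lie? 18 and 19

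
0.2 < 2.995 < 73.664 True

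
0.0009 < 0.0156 True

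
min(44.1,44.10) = 44.1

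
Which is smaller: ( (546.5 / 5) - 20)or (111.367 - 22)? ( (546.5 / 5) - 20)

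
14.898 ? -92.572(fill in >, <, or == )>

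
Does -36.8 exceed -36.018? No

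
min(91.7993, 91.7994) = 91.7993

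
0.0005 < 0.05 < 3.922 True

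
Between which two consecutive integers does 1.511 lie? 1 and 2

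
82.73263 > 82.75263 False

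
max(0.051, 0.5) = 0.5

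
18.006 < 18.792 True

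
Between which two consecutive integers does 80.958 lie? 80 and 81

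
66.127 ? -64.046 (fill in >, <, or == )>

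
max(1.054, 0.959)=1.054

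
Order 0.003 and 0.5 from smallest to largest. 0.003, 0.5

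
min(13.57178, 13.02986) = 13.02986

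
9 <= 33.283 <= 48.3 True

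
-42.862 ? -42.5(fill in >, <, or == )<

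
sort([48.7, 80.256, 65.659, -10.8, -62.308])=[-62.308, -10.8, 48.7, 65.659, 80.256]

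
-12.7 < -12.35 True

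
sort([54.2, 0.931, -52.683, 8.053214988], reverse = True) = [54.2, 8.053214988, 0.931, -52.683]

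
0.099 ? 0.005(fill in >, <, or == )>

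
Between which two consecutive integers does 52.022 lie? 52 and 53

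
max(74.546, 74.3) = 74.546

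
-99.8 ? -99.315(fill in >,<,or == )<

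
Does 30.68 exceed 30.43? Yes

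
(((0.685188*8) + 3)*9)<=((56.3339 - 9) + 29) True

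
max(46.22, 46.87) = 46.87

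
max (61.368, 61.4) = 61.4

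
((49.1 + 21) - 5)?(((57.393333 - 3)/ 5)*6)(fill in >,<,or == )<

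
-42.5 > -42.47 False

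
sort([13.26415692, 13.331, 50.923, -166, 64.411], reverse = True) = [64.411, 50.923, 13.331, 13.26415692, -166]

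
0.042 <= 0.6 True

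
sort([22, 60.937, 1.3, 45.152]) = [1.3, 22, 45.152, 60.937]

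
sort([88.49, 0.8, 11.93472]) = [0.8, 11.93472, 88.49]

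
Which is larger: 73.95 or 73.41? 73.95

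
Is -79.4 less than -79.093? Yes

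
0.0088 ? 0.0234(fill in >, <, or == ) <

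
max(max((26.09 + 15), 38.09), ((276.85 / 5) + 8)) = 63.37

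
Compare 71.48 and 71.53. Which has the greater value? 71.53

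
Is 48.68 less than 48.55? No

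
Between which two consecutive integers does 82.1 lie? 82 and 83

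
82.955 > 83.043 False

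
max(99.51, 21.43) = 99.51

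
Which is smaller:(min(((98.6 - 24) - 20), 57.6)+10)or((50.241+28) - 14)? ((50.241+28) - 14)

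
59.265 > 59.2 True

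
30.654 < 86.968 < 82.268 False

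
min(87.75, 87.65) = 87.65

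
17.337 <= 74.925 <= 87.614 True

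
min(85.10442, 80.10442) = 80.10442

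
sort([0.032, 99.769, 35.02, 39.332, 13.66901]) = [0.032, 13.66901, 35.02, 39.332, 99.769]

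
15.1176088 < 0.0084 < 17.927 False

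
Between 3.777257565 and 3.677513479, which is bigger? 3.777257565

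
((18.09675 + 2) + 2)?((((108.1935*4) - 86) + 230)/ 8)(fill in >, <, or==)<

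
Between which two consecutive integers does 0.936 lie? 0 and 1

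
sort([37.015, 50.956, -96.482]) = [-96.482, 37.015, 50.956]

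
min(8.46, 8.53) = 8.46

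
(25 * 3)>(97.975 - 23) True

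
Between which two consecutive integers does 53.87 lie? 53 and 54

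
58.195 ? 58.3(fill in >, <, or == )<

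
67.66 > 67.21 True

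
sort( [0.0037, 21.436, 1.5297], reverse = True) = [21.436, 1.5297, 0.0037]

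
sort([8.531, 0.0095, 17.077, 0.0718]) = [0.0095, 0.0718, 8.531, 17.077]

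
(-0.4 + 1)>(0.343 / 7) True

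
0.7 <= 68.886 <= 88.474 True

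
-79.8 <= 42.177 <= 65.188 True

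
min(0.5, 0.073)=0.073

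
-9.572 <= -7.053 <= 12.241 True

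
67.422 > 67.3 True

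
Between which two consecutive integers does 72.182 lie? 72 and 73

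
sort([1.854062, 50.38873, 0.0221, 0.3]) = [0.0221, 0.3, 1.854062, 50.38873]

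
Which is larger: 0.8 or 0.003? 0.8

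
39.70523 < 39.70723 True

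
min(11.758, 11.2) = 11.2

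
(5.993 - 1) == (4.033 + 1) False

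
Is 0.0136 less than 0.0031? No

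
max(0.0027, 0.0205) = 0.0205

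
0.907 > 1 False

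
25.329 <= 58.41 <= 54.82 False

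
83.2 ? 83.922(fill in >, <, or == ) <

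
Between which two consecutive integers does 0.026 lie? 0 and 1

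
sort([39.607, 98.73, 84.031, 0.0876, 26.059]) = [0.0876, 26.059, 39.607, 84.031, 98.73]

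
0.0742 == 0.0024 False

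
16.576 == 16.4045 False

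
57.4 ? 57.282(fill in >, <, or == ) >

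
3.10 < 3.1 False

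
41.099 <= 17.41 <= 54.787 False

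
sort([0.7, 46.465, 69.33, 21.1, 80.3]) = [0.7, 21.1, 46.465, 69.33, 80.3]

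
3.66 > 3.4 True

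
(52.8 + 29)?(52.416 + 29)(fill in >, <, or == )>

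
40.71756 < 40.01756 False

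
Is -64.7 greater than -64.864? Yes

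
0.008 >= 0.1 False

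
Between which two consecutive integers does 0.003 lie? 0 and 1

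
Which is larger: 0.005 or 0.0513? 0.0513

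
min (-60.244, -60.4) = -60.4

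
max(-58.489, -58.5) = -58.489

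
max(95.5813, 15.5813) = 95.5813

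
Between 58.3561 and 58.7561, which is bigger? 58.7561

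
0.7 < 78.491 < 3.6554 False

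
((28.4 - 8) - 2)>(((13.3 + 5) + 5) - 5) True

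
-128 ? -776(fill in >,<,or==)>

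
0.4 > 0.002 True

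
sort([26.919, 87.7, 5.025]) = [5.025, 26.919, 87.7]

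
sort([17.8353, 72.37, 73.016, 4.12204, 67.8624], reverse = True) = [73.016, 72.37, 67.8624, 17.8353, 4.12204]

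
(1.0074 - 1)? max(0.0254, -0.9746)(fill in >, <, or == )<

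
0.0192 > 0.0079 True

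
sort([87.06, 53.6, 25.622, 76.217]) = [25.622, 53.6, 76.217, 87.06]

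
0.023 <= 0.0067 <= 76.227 False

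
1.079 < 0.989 False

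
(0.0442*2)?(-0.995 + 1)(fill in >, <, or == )>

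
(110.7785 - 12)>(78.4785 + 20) True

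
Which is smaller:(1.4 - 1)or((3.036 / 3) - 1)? ((3.036 / 3) - 1)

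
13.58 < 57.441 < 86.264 True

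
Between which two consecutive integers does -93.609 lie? -94 and -93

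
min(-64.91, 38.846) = -64.91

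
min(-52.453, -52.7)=-52.7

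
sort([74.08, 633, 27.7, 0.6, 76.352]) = [0.6, 27.7, 74.08, 76.352, 633]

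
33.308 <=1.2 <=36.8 False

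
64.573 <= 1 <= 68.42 False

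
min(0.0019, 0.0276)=0.0019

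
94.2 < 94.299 True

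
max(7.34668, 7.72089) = 7.72089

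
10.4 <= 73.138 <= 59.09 False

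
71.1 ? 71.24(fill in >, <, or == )<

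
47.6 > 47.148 True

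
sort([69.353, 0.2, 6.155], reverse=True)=[69.353, 6.155, 0.2]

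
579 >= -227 True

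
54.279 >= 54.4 False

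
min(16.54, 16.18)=16.18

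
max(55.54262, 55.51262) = 55.54262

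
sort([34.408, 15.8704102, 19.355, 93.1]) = [15.8704102, 19.355, 34.408, 93.1]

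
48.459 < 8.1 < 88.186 False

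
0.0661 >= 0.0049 True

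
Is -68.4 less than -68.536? No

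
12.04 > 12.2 False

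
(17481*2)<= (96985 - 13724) True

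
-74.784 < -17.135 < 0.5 True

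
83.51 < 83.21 False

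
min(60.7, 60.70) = 60.7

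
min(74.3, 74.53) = 74.3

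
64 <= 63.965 False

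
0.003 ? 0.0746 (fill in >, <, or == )<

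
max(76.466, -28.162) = 76.466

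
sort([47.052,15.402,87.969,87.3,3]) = [3,15.402,47.052,87.3,87.969]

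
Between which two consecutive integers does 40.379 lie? 40 and 41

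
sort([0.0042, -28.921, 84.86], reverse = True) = [84.86, 0.0042, -28.921]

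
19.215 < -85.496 False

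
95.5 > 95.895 False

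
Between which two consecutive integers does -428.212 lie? -429 and -428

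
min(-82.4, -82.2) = -82.4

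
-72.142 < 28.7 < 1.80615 False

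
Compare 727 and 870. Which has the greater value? 870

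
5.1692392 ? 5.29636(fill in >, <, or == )<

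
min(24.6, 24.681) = 24.6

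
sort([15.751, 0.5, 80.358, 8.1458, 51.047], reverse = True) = [80.358, 51.047, 15.751, 8.1458, 0.5]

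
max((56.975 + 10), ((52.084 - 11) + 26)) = 67.084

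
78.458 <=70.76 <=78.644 False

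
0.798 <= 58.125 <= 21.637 False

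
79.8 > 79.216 True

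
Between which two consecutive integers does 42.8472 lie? 42 and 43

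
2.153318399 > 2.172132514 False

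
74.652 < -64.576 False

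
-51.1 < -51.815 False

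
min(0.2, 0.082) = 0.082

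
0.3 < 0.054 False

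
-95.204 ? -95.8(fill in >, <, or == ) >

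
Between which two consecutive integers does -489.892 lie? -490 and -489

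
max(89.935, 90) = 90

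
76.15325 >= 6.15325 True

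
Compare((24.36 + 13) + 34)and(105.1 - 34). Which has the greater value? ((24.36 + 13) + 34)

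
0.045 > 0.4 False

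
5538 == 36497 False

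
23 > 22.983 True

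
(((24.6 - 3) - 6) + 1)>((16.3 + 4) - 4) True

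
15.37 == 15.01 False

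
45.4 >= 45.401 False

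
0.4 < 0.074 False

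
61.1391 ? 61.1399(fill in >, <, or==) <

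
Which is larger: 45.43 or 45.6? 45.6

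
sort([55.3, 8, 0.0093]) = [0.0093, 8, 55.3]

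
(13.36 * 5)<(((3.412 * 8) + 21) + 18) False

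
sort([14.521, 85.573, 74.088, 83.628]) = [14.521, 74.088, 83.628, 85.573]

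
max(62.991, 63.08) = 63.08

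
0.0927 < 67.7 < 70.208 True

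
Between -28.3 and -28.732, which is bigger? -28.3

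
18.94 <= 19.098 True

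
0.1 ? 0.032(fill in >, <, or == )>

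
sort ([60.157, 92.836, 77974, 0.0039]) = [0.0039, 60.157, 92.836, 77974]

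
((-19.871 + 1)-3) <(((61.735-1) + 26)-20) True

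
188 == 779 False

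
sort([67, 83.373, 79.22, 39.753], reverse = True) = [83.373, 79.22, 67, 39.753]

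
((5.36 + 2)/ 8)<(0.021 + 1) True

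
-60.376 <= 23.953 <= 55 True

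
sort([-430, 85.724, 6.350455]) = [-430, 6.350455, 85.724]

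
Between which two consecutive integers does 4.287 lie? 4 and 5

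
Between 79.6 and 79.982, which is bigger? 79.982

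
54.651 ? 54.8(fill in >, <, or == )<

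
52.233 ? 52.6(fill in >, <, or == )<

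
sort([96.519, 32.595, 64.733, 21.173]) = [21.173, 32.595, 64.733, 96.519]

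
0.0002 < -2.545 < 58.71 False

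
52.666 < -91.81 False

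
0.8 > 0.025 True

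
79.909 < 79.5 False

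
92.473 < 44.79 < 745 False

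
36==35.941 False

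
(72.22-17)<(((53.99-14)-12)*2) True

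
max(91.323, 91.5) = 91.5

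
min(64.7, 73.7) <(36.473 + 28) False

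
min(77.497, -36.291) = -36.291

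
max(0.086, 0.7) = 0.7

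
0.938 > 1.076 False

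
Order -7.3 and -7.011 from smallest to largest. -7.3, -7.011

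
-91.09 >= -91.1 True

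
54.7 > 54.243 True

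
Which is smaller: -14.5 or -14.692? -14.692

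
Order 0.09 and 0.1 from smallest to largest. 0.09,0.1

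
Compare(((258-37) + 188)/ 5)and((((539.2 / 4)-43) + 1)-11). They are equal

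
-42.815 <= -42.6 True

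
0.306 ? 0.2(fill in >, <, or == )>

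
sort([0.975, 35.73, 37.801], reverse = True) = [37.801, 35.73, 0.975]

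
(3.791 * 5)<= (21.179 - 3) False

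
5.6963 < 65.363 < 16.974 False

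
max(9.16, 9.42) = 9.42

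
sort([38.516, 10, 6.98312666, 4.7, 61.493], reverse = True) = [61.493, 38.516, 10, 6.98312666, 4.7]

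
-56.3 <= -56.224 True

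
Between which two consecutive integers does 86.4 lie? 86 and 87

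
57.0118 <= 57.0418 True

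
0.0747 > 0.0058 True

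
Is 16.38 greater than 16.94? No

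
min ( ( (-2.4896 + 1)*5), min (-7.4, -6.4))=-7.448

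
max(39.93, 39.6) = 39.93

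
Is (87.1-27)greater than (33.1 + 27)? No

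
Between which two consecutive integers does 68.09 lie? 68 and 69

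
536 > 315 True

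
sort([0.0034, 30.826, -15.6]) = [-15.6, 0.0034, 30.826]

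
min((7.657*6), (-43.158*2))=-86.316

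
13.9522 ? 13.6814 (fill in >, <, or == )>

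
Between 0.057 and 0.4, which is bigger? 0.4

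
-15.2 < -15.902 False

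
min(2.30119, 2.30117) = 2.30117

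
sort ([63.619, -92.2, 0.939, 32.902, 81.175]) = [-92.2, 0.939, 32.902, 63.619, 81.175]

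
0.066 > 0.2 False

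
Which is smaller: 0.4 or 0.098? 0.098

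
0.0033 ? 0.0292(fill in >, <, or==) <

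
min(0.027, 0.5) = 0.027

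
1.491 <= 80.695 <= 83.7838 True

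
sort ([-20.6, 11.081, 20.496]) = [-20.6, 11.081, 20.496]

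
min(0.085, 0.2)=0.085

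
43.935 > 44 False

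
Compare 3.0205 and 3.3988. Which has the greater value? 3.3988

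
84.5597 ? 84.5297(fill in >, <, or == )>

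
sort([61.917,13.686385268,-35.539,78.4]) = [-35.539,13.686385268,61.917,78.4]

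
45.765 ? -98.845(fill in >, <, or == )>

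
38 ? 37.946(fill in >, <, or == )>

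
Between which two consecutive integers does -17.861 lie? -18 and -17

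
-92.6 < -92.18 True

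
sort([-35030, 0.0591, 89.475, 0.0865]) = [-35030, 0.0591, 0.0865, 89.475]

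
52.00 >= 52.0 True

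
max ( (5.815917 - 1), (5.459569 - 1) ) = 4.815917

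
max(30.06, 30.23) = 30.23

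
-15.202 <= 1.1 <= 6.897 True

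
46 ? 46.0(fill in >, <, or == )==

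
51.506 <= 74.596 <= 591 True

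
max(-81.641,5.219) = 5.219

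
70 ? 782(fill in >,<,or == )<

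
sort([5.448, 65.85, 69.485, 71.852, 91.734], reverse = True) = [91.734, 71.852, 69.485, 65.85, 5.448]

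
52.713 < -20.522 False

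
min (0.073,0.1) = 0.073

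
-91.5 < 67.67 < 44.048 False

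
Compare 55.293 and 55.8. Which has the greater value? 55.8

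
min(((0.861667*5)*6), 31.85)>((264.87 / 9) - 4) True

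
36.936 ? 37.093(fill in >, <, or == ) <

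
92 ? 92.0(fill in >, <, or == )==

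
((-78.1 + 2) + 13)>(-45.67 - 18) True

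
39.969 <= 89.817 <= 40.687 False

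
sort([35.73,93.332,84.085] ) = [35.73,84.085,93.332]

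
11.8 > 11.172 True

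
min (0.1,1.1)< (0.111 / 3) False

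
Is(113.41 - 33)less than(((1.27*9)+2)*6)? Yes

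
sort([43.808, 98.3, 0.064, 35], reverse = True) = [98.3, 43.808, 35, 0.064]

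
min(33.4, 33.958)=33.4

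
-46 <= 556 True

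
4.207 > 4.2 True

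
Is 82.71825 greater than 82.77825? No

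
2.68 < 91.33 True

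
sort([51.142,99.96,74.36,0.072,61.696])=[0.072,51.142,61.696,74.36,99.96]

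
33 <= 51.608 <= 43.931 False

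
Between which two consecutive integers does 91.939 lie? 91 and 92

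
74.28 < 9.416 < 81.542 False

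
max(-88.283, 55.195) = 55.195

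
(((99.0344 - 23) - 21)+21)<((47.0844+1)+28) True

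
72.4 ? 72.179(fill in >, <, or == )>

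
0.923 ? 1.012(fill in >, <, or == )<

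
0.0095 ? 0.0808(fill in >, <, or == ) <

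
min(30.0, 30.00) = 30.0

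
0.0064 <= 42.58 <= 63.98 True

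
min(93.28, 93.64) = 93.28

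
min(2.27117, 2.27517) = 2.27117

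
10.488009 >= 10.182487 True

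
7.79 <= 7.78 False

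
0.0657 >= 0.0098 True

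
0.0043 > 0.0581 False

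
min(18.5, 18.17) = 18.17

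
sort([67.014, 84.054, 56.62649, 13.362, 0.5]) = [0.5, 13.362, 56.62649, 67.014, 84.054]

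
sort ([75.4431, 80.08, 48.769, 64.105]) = [48.769, 64.105, 75.4431, 80.08]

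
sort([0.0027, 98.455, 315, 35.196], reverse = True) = [315, 98.455, 35.196, 0.0027]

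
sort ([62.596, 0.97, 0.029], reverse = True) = [62.596, 0.97, 0.029]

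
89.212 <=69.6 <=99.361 False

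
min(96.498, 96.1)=96.1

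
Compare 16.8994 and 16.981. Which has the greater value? 16.981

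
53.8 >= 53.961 False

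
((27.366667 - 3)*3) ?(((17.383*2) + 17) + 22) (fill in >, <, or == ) <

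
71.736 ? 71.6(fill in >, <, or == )>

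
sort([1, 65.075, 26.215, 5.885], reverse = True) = [65.075, 26.215, 5.885, 1]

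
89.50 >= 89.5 True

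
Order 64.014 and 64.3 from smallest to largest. 64.014, 64.3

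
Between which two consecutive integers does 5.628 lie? 5 and 6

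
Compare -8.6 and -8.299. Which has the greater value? -8.299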